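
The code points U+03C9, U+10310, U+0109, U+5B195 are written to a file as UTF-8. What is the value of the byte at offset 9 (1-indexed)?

0xF1

1-indexed offset 9 is 0-indexed offset 8.
U+03C9 → 2-byte form CF 89 at offsets 0–1.
U+10310 → 4-byte form F0 90 8C 90 at offsets 2–5.
U+0109 → 2-byte form C4 89 at offsets 6–7.
U+5B195 → 4-byte form F1 9B 86 95 at offsets 8–11.
Offset 8 falls in char 4's range; it's byte 1 of F1 9B 86 95 = 0xF1.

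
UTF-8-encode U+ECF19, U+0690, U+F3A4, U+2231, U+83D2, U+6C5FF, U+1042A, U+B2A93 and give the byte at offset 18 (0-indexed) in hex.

U+ECF19 → 4-byte form F3 AC BC 99 at offsets 0–3.
U+0690 → 2-byte form DA 90 at offsets 4–5.
U+F3A4 → 3-byte form EF 8E A4 at offsets 6–8.
U+2231 → 3-byte form E2 88 B1 at offsets 9–11.
U+83D2 → 3-byte form E8 8F 92 at offsets 12–14.
U+6C5FF → 4-byte form F1 AC 97 BF at offsets 15–18.
Offset 18 falls in char 6's range; it's byte 4 of F1 AC 97 BF = 0xBF.

0xBF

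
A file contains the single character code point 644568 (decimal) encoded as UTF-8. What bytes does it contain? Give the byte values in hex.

F2 9D 97 98

U+9D5D8 = 0x9D5D8 = 644568 decimal. In range U+10000–U+10FFFF → 4-byte form: 11110xxx 10xxxxxx 10xxxxxx 10xxxxxx.
Binary (21 bits): 010011101010111011000.
Split 3+6+6+6: 010 | 011101 | 010111 | 011000.
Byte 1: 11110010 = 0xF2.
Byte 2: 10011101 = 0x9D.
Byte 3: 10010111 = 0x97.
Byte 4: 10011000 = 0x98.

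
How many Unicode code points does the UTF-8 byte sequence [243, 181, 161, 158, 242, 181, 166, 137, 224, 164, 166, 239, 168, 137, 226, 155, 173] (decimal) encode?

5

Byte at offset 0: 0xF3 = 11110011 → 4-byte char (#1). Advance 4.
Byte at offset 4: 0xF2 = 11110010 → 4-byte char (#2). Advance 4.
Byte at offset 8: 0xE0 = 11100000 → 3-byte char (#3). Advance 3.
Byte at offset 11: 0xEF = 11101111 → 3-byte char (#4). Advance 3.
Byte at offset 14: 0xE2 = 11100010 → 3-byte char (#5). Advance 3.
Reached end at offset 17 after 5 code points.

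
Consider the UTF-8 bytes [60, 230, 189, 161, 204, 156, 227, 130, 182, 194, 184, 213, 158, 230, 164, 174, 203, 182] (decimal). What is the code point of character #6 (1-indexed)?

Offset 0: leading byte 0x3C = 00111100 → 1-byte char #1 = 3C.
Offset 1: leading byte 0xE6 = 11100110 → 3-byte char #2 = E6 BD A1.
Offset 4: leading byte 0xCC = 11001100 → 2-byte char #3 = CC 9C.
Offset 6: leading byte 0xE3 = 11100011 → 3-byte char #4 = E3 82 B6.
Offset 9: leading byte 0xC2 = 11000010 → 2-byte char #5 = C2 B8.
Offset 11: leading byte 0xD5 = 11010101 → 2-byte char #6 = D5 9E.
Leading byte 0xD5 = 11010101 matches 110xxxxx → 2-byte sequence.
Byte 1: 0xD5 = 11010101, payload 10101 (5 bits).
Byte 2: 0x9E = 10011110 (10xxxxxx ✓), payload 011110.
Concatenate: 10101011110 = 0x55E (11 bits → U+055E).

U+055E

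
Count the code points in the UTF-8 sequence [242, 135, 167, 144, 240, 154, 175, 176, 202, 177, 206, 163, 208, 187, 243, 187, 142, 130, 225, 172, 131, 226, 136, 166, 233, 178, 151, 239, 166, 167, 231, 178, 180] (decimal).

Byte at offset 0: 0xF2 = 11110010 → 4-byte char (#1). Advance 4.
Byte at offset 4: 0xF0 = 11110000 → 4-byte char (#2). Advance 4.
Byte at offset 8: 0xCA = 11001010 → 2-byte char (#3). Advance 2.
Byte at offset 10: 0xCE = 11001110 → 2-byte char (#4). Advance 2.
Byte at offset 12: 0xD0 = 11010000 → 2-byte char (#5). Advance 2.
Byte at offset 14: 0xF3 = 11110011 → 4-byte char (#6). Advance 4.
Byte at offset 18: 0xE1 = 11100001 → 3-byte char (#7). Advance 3.
Byte at offset 21: 0xE2 = 11100010 → 3-byte char (#8). Advance 3.
Byte at offset 24: 0xE9 = 11101001 → 3-byte char (#9). Advance 3.
Byte at offset 27: 0xEF = 11101111 → 3-byte char (#10). Advance 3.
Byte at offset 30: 0xE7 = 11100111 → 3-byte char (#11). Advance 3.
Reached end at offset 33 after 11 code points.

11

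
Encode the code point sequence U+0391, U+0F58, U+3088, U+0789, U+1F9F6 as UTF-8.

CE 91 E0 BD 98 E3 82 88 DE 89 F0 9F A7 B6

U+0391: 2-byte form → CE 91.
U+0F58: 3-byte form → E0 BD 98.
U+3088: 3-byte form → E3 82 88.
U+0789: 2-byte form → DE 89.
U+1F9F6: 4-byte form → F0 9F A7 B6.
Concatenated (14 bytes): CE 91 E0 BD 98 E3 82 88 DE 89 F0 9F A7 B6.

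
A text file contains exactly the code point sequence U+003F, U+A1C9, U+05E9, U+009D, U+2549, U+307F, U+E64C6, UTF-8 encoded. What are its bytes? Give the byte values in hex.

U+003F: 1-byte form → 3F.
U+A1C9: 3-byte form → EA 87 89.
U+05E9: 2-byte form → D7 A9.
U+009D: 2-byte form → C2 9D.
U+2549: 3-byte form → E2 95 89.
U+307F: 3-byte form → E3 81 BF.
U+E64C6: 4-byte form → F3 A6 93 86.
Concatenated (18 bytes): 3F EA 87 89 D7 A9 C2 9D E2 95 89 E3 81 BF F3 A6 93 86.

3F EA 87 89 D7 A9 C2 9D E2 95 89 E3 81 BF F3 A6 93 86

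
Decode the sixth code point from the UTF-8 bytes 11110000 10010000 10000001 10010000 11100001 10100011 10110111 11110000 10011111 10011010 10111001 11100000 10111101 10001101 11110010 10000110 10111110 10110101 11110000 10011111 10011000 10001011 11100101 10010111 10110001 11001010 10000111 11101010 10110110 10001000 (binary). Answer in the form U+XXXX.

U+1F60B

Offset 0: leading byte 0xF0 = 11110000 → 4-byte char #1 = F0 90 81 90.
Offset 4: leading byte 0xE1 = 11100001 → 3-byte char #2 = E1 A3 B7.
Offset 7: leading byte 0xF0 = 11110000 → 4-byte char #3 = F0 9F 9A B9.
Offset 11: leading byte 0xE0 = 11100000 → 3-byte char #4 = E0 BD 8D.
Offset 14: leading byte 0xF2 = 11110010 → 4-byte char #5 = F2 86 BE B5.
Offset 18: leading byte 0xF0 = 11110000 → 4-byte char #6 = F0 9F 98 8B.
Leading byte 0xF0 = 11110000 matches 11110xxx → 4-byte sequence.
Byte 1: 0xF0 = 11110000, payload 000 (3 bits).
Byte 2: 0x9F = 10011111 (10xxxxxx ✓), payload 011111.
Byte 3: 0x98 = 10011000 (10xxxxxx ✓), payload 011000.
Byte 4: 0x8B = 10001011 (10xxxxxx ✓), payload 001011.
Concatenate: 000011111011000001011 = 0x1F60B (21 bits → U+1F60B).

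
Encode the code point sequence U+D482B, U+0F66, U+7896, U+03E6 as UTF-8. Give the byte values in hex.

F3 94 A0 AB E0 BD A6 E7 A2 96 CF A6

U+D482B: 4-byte form → F3 94 A0 AB.
U+0F66: 3-byte form → E0 BD A6.
U+7896: 3-byte form → E7 A2 96.
U+03E6: 2-byte form → CF A6.
Concatenated (12 bytes): F3 94 A0 AB E0 BD A6 E7 A2 96 CF A6.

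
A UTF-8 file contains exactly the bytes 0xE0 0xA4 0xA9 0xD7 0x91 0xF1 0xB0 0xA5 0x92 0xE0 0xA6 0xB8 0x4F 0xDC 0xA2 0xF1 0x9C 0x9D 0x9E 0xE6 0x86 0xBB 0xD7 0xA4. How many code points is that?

9

Byte at offset 0: 0xE0 = 11100000 → 3-byte char (#1). Advance 3.
Byte at offset 3: 0xD7 = 11010111 → 2-byte char (#2). Advance 2.
Byte at offset 5: 0xF1 = 11110001 → 4-byte char (#3). Advance 4.
Byte at offset 9: 0xE0 = 11100000 → 3-byte char (#4). Advance 3.
Byte at offset 12: 0x4F = 01001111 → 1-byte char (#5). Advance 1.
Byte at offset 13: 0xDC = 11011100 → 2-byte char (#6). Advance 2.
Byte at offset 15: 0xF1 = 11110001 → 4-byte char (#7). Advance 4.
Byte at offset 19: 0xE6 = 11100110 → 3-byte char (#8). Advance 3.
Byte at offset 22: 0xD7 = 11010111 → 2-byte char (#9). Advance 2.
Reached end at offset 24 after 9 code points.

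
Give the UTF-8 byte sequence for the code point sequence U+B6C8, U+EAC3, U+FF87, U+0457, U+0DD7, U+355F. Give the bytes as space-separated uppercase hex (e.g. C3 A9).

U+B6C8: 3-byte form → EB 9B 88.
U+EAC3: 3-byte form → EE AB 83.
U+FF87: 3-byte form → EF BE 87.
U+0457: 2-byte form → D1 97.
U+0DD7: 3-byte form → E0 B7 97.
U+355F: 3-byte form → E3 95 9F.
Concatenated (17 bytes): EB 9B 88 EE AB 83 EF BE 87 D1 97 E0 B7 97 E3 95 9F.

EB 9B 88 EE AB 83 EF BE 87 D1 97 E0 B7 97 E3 95 9F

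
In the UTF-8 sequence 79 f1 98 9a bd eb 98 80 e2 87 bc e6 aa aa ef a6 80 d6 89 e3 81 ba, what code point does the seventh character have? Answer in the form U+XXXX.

U+0589

Offset 0: leading byte 0x79 = 01111001 → 1-byte char #1 = 79.
Offset 1: leading byte 0xF1 = 11110001 → 4-byte char #2 = F1 98 9A BD.
Offset 5: leading byte 0xEB = 11101011 → 3-byte char #3 = EB 98 80.
Offset 8: leading byte 0xE2 = 11100010 → 3-byte char #4 = E2 87 BC.
Offset 11: leading byte 0xE6 = 11100110 → 3-byte char #5 = E6 AA AA.
Offset 14: leading byte 0xEF = 11101111 → 3-byte char #6 = EF A6 80.
Offset 17: leading byte 0xD6 = 11010110 → 2-byte char #7 = D6 89.
Leading byte 0xD6 = 11010110 matches 110xxxxx → 2-byte sequence.
Byte 1: 0xD6 = 11010110, payload 10110 (5 bits).
Byte 2: 0x89 = 10001001 (10xxxxxx ✓), payload 001001.
Concatenate: 10110001001 = 0x589 (11 bits → U+0589).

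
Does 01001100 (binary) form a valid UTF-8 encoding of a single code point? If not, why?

Leading byte 0x4C = 01001100 → 1-byte form.

valid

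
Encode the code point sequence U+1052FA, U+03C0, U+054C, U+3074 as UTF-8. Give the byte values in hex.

U+1052FA: 4-byte form → F4 85 8B BA.
U+03C0: 2-byte form → CF 80.
U+054C: 2-byte form → D5 8C.
U+3074: 3-byte form → E3 81 B4.
Concatenated (11 bytes): F4 85 8B BA CF 80 D5 8C E3 81 B4.

F4 85 8B BA CF 80 D5 8C E3 81 B4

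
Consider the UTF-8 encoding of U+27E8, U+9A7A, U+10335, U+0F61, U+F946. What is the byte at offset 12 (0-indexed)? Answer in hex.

U+27E8 → 3-byte form E2 9F A8 at offsets 0–2.
U+9A7A → 3-byte form E9 A9 BA at offsets 3–5.
U+10335 → 4-byte form F0 90 8C B5 at offsets 6–9.
U+0F61 → 3-byte form E0 BD A1 at offsets 10–12.
Offset 12 falls in char 4's range; it's byte 3 of E0 BD A1 = 0xA1.

0xA1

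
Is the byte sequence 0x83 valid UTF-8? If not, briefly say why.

Byte 0x83 = 10000011 has the form 10xxxxxx — a continuation byte — but there is no preceding leading byte.

invalid (continuation byte with no leading byte)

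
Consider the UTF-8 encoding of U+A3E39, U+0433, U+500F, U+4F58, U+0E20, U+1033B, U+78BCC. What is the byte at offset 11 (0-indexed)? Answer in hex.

0x98

U+A3E39 → 4-byte form F2 A3 B8 B9 at offsets 0–3.
U+0433 → 2-byte form D0 B3 at offsets 4–5.
U+500F → 3-byte form E5 80 8F at offsets 6–8.
U+4F58 → 3-byte form E4 BD 98 at offsets 9–11.
Offset 11 falls in char 4's range; it's byte 3 of E4 BD 98 = 0x98.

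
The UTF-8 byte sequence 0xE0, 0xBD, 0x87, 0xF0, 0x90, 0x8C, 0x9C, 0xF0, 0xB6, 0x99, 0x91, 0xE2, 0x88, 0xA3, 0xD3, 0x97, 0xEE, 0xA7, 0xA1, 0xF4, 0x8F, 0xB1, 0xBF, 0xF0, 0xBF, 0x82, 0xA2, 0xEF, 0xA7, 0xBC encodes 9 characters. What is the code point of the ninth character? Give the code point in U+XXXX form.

U+F9FC

Offset 0: leading byte 0xE0 = 11100000 → 3-byte char #1 = E0 BD 87.
Offset 3: leading byte 0xF0 = 11110000 → 4-byte char #2 = F0 90 8C 9C.
Offset 7: leading byte 0xF0 = 11110000 → 4-byte char #3 = F0 B6 99 91.
Offset 11: leading byte 0xE2 = 11100010 → 3-byte char #4 = E2 88 A3.
Offset 14: leading byte 0xD3 = 11010011 → 2-byte char #5 = D3 97.
Offset 16: leading byte 0xEE = 11101110 → 3-byte char #6 = EE A7 A1.
Offset 19: leading byte 0xF4 = 11110100 → 4-byte char #7 = F4 8F B1 BF.
Offset 23: leading byte 0xF0 = 11110000 → 4-byte char #8 = F0 BF 82 A2.
Offset 27: leading byte 0xEF = 11101111 → 3-byte char #9 = EF A7 BC.
Leading byte 0xEF = 11101111 matches 1110xxxx → 3-byte sequence.
Byte 1: 0xEF = 11101111, payload 1111 (4 bits).
Byte 2: 0xA7 = 10100111 (10xxxxxx ✓), payload 100111.
Byte 3: 0xBC = 10111100 (10xxxxxx ✓), payload 111100.
Concatenate: 1111100111111100 = 0xF9FC (16 bits → U+F9FC).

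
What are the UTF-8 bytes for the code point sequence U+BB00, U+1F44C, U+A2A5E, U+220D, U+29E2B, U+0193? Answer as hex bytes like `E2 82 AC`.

U+BB00: 3-byte form → EB AC 80.
U+1F44C: 4-byte form → F0 9F 91 8C.
U+A2A5E: 4-byte form → F2 A2 A9 9E.
U+220D: 3-byte form → E2 88 8D.
U+29E2B: 4-byte form → F0 A9 B8 AB.
U+0193: 2-byte form → C6 93.
Concatenated (20 bytes): EB AC 80 F0 9F 91 8C F2 A2 A9 9E E2 88 8D F0 A9 B8 AB C6 93.

EB AC 80 F0 9F 91 8C F2 A2 A9 9E E2 88 8D F0 A9 B8 AB C6 93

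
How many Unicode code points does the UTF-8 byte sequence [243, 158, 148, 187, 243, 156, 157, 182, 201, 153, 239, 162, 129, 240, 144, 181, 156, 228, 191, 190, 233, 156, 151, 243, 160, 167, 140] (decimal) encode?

Byte at offset 0: 0xF3 = 11110011 → 4-byte char (#1). Advance 4.
Byte at offset 4: 0xF3 = 11110011 → 4-byte char (#2). Advance 4.
Byte at offset 8: 0xC9 = 11001001 → 2-byte char (#3). Advance 2.
Byte at offset 10: 0xEF = 11101111 → 3-byte char (#4). Advance 3.
Byte at offset 13: 0xF0 = 11110000 → 4-byte char (#5). Advance 4.
Byte at offset 17: 0xE4 = 11100100 → 3-byte char (#6). Advance 3.
Byte at offset 20: 0xE9 = 11101001 → 3-byte char (#7). Advance 3.
Byte at offset 23: 0xF3 = 11110011 → 4-byte char (#8). Advance 4.
Reached end at offset 27 after 8 code points.

8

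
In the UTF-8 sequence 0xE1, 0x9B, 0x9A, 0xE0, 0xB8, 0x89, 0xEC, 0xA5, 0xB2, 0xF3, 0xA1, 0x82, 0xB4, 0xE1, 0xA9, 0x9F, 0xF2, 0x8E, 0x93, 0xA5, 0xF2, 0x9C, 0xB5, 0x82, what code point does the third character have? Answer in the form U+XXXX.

U+C972

Offset 0: leading byte 0xE1 = 11100001 → 3-byte char #1 = E1 9B 9A.
Offset 3: leading byte 0xE0 = 11100000 → 3-byte char #2 = E0 B8 89.
Offset 6: leading byte 0xEC = 11101100 → 3-byte char #3 = EC A5 B2.
Leading byte 0xEC = 11101100 matches 1110xxxx → 3-byte sequence.
Byte 1: 0xEC = 11101100, payload 1100 (4 bits).
Byte 2: 0xA5 = 10100101 (10xxxxxx ✓), payload 100101.
Byte 3: 0xB2 = 10110010 (10xxxxxx ✓), payload 110010.
Concatenate: 1100100101110010 = 0xC972 (16 bits → U+C972).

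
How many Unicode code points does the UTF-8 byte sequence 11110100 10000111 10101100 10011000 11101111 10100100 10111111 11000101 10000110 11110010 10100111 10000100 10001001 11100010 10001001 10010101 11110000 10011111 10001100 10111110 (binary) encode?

Byte at offset 0: 0xF4 = 11110100 → 4-byte char (#1). Advance 4.
Byte at offset 4: 0xEF = 11101111 → 3-byte char (#2). Advance 3.
Byte at offset 7: 0xC5 = 11000101 → 2-byte char (#3). Advance 2.
Byte at offset 9: 0xF2 = 11110010 → 4-byte char (#4). Advance 4.
Byte at offset 13: 0xE2 = 11100010 → 3-byte char (#5). Advance 3.
Byte at offset 16: 0xF0 = 11110000 → 4-byte char (#6). Advance 4.
Reached end at offset 20 after 6 code points.

6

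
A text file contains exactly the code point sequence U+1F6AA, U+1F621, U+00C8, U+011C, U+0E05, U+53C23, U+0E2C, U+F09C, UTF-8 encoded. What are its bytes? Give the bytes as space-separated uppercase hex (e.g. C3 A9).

U+1F6AA: 4-byte form → F0 9F 9A AA.
U+1F621: 4-byte form → F0 9F 98 A1.
U+00C8: 2-byte form → C3 88.
U+011C: 2-byte form → C4 9C.
U+0E05: 3-byte form → E0 B8 85.
U+53C23: 4-byte form → F1 93 B0 A3.
U+0E2C: 3-byte form → E0 B8 AC.
U+F09C: 3-byte form → EF 82 9C.
Concatenated (25 bytes): F0 9F 9A AA F0 9F 98 A1 C3 88 C4 9C E0 B8 85 F1 93 B0 A3 E0 B8 AC EF 82 9C.

F0 9F 9A AA F0 9F 98 A1 C3 88 C4 9C E0 B8 85 F1 93 B0 A3 E0 B8 AC EF 82 9C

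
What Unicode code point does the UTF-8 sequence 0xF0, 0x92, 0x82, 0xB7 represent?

Leading byte 0xF0 = 11110000 matches 11110xxx → 4-byte sequence.
Byte 1: 0xF0 = 11110000, payload 000 (3 bits).
Byte 2: 0x92 = 10010010 (10xxxxxx ✓), payload 010010.
Byte 3: 0x82 = 10000010 (10xxxxxx ✓), payload 000010.
Byte 4: 0xB7 = 10110111 (10xxxxxx ✓), payload 110111.
Concatenate: 000010010000010110111 = 0x120B7 (21 bits → U+120B7).

U+120B7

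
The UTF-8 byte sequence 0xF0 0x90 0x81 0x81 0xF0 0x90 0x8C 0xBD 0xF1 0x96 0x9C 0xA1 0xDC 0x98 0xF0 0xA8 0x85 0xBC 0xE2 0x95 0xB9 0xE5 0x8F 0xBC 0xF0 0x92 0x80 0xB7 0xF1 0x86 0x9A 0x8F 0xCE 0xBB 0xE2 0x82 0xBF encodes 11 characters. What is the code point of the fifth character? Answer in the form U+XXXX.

Offset 0: leading byte 0xF0 = 11110000 → 4-byte char #1 = F0 90 81 81.
Offset 4: leading byte 0xF0 = 11110000 → 4-byte char #2 = F0 90 8C BD.
Offset 8: leading byte 0xF1 = 11110001 → 4-byte char #3 = F1 96 9C A1.
Offset 12: leading byte 0xDC = 11011100 → 2-byte char #4 = DC 98.
Offset 14: leading byte 0xF0 = 11110000 → 4-byte char #5 = F0 A8 85 BC.
Leading byte 0xF0 = 11110000 matches 11110xxx → 4-byte sequence.
Byte 1: 0xF0 = 11110000, payload 000 (3 bits).
Byte 2: 0xA8 = 10101000 (10xxxxxx ✓), payload 101000.
Byte 3: 0x85 = 10000101 (10xxxxxx ✓), payload 000101.
Byte 4: 0xBC = 10111100 (10xxxxxx ✓), payload 111100.
Concatenate: 000101000000101111100 = 0x2817C (21 bits → U+2817C).

U+2817C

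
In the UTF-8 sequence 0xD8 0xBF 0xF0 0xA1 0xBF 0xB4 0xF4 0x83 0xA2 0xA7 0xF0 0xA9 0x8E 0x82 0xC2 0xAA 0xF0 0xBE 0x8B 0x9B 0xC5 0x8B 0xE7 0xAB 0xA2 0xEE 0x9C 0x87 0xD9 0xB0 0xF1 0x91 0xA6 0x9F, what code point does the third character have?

U+1038A7

Offset 0: leading byte 0xD8 = 11011000 → 2-byte char #1 = D8 BF.
Offset 2: leading byte 0xF0 = 11110000 → 4-byte char #2 = F0 A1 BF B4.
Offset 6: leading byte 0xF4 = 11110100 → 4-byte char #3 = F4 83 A2 A7.
Leading byte 0xF4 = 11110100 matches 11110xxx → 4-byte sequence.
Byte 1: 0xF4 = 11110100, payload 100 (3 bits).
Byte 2: 0x83 = 10000011 (10xxxxxx ✓), payload 000011.
Byte 3: 0xA2 = 10100010 (10xxxxxx ✓), payload 100010.
Byte 4: 0xA7 = 10100111 (10xxxxxx ✓), payload 100111.
Concatenate: 100000011100010100111 = 0x1038A7 (21 bits → U+1038A7).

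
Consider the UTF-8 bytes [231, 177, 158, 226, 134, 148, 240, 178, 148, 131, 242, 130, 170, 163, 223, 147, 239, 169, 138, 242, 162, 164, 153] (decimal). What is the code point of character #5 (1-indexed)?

U+07D3

Offset 0: leading byte 0xE7 = 11100111 → 3-byte char #1 = E7 B1 9E.
Offset 3: leading byte 0xE2 = 11100010 → 3-byte char #2 = E2 86 94.
Offset 6: leading byte 0xF0 = 11110000 → 4-byte char #3 = F0 B2 94 83.
Offset 10: leading byte 0xF2 = 11110010 → 4-byte char #4 = F2 82 AA A3.
Offset 14: leading byte 0xDF = 11011111 → 2-byte char #5 = DF 93.
Leading byte 0xDF = 11011111 matches 110xxxxx → 2-byte sequence.
Byte 1: 0xDF = 11011111, payload 11111 (5 bits).
Byte 2: 0x93 = 10010011 (10xxxxxx ✓), payload 010011.
Concatenate: 11111010011 = 0x7D3 (11 bits → U+07D3).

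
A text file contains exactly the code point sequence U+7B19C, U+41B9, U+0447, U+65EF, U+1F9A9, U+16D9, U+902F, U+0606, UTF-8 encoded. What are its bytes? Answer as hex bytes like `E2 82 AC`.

F1 BB 86 9C E4 86 B9 D1 87 E6 97 AF F0 9F A6 A9 E1 9B 99 E9 80 AF D8 86

U+7B19C: 4-byte form → F1 BB 86 9C.
U+41B9: 3-byte form → E4 86 B9.
U+0447: 2-byte form → D1 87.
U+65EF: 3-byte form → E6 97 AF.
U+1F9A9: 4-byte form → F0 9F A6 A9.
U+16D9: 3-byte form → E1 9B 99.
U+902F: 3-byte form → E9 80 AF.
U+0606: 2-byte form → D8 86.
Concatenated (24 bytes): F1 BB 86 9C E4 86 B9 D1 87 E6 97 AF F0 9F A6 A9 E1 9B 99 E9 80 AF D8 86.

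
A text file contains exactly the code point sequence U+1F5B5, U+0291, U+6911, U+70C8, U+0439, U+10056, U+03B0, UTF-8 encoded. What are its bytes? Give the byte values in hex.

F0 9F 96 B5 CA 91 E6 A4 91 E7 83 88 D0 B9 F0 90 81 96 CE B0

U+1F5B5: 4-byte form → F0 9F 96 B5.
U+0291: 2-byte form → CA 91.
U+6911: 3-byte form → E6 A4 91.
U+70C8: 3-byte form → E7 83 88.
U+0439: 2-byte form → D0 B9.
U+10056: 4-byte form → F0 90 81 96.
U+03B0: 2-byte form → CE B0.
Concatenated (20 bytes): F0 9F 96 B5 CA 91 E6 A4 91 E7 83 88 D0 B9 F0 90 81 96 CE B0.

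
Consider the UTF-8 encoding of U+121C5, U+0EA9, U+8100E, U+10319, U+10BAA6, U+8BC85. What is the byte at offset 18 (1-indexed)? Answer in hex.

1-indexed offset 18 is 0-indexed offset 17.
U+121C5 → 4-byte form F0 92 87 85 at offsets 0–3.
U+0EA9 → 3-byte form E0 BA A9 at offsets 4–6.
U+8100E → 4-byte form F2 81 80 8E at offsets 7–10.
U+10319 → 4-byte form F0 90 8C 99 at offsets 11–14.
U+10BAA6 → 4-byte form F4 8B AA A6 at offsets 15–18.
Offset 17 falls in char 5's range; it's byte 3 of F4 8B AA A6 = 0xAA.

0xAA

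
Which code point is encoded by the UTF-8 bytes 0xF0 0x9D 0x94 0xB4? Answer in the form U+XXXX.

U+1D534

Leading byte 0xF0 = 11110000 matches 11110xxx → 4-byte sequence.
Byte 1: 0xF0 = 11110000, payload 000 (3 bits).
Byte 2: 0x9D = 10011101 (10xxxxxx ✓), payload 011101.
Byte 3: 0x94 = 10010100 (10xxxxxx ✓), payload 010100.
Byte 4: 0xB4 = 10110100 (10xxxxxx ✓), payload 110100.
Concatenate: 000011101010100110100 = 0x1D534 (21 bits → U+1D534).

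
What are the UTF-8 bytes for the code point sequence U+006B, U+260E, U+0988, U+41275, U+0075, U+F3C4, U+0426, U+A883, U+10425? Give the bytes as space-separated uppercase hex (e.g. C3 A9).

U+006B: 1-byte form → 6B.
U+260E: 3-byte form → E2 98 8E.
U+0988: 3-byte form → E0 A6 88.
U+41275: 4-byte form → F1 81 89 B5.
U+0075: 1-byte form → 75.
U+F3C4: 3-byte form → EF 8F 84.
U+0426: 2-byte form → D0 A6.
U+A883: 3-byte form → EA A2 83.
U+10425: 4-byte form → F0 90 90 A5.
Concatenated (24 bytes): 6B E2 98 8E E0 A6 88 F1 81 89 B5 75 EF 8F 84 D0 A6 EA A2 83 F0 90 90 A5.

6B E2 98 8E E0 A6 88 F1 81 89 B5 75 EF 8F 84 D0 A6 EA A2 83 F0 90 90 A5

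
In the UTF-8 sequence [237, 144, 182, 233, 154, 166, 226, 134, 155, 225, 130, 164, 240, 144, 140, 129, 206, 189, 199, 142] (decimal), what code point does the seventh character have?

Offset 0: leading byte 0xED = 11101101 → 3-byte char #1 = ED 90 B6.
Offset 3: leading byte 0xE9 = 11101001 → 3-byte char #2 = E9 9A A6.
Offset 6: leading byte 0xE2 = 11100010 → 3-byte char #3 = E2 86 9B.
Offset 9: leading byte 0xE1 = 11100001 → 3-byte char #4 = E1 82 A4.
Offset 12: leading byte 0xF0 = 11110000 → 4-byte char #5 = F0 90 8C 81.
Offset 16: leading byte 0xCE = 11001110 → 2-byte char #6 = CE BD.
Offset 18: leading byte 0xC7 = 11000111 → 2-byte char #7 = C7 8E.
Leading byte 0xC7 = 11000111 matches 110xxxxx → 2-byte sequence.
Byte 1: 0xC7 = 11000111, payload 00111 (5 bits).
Byte 2: 0x8E = 10001110 (10xxxxxx ✓), payload 001110.
Concatenate: 00111001110 = 0x1CE (11 bits → U+01CE).

U+01CE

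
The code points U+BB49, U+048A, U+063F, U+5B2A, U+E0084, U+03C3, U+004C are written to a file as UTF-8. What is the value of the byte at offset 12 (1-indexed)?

0xA0

1-indexed offset 12 is 0-indexed offset 11.
U+BB49 → 3-byte form EB AD 89 at offsets 0–2.
U+048A → 2-byte form D2 8A at offsets 3–4.
U+063F → 2-byte form D8 BF at offsets 5–6.
U+5B2A → 3-byte form E5 AC AA at offsets 7–9.
U+E0084 → 4-byte form F3 A0 82 84 at offsets 10–13.
Offset 11 falls in char 5's range; it's byte 2 of F3 A0 82 84 = 0xA0.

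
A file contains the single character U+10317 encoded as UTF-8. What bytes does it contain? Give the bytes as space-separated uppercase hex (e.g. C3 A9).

U+10317 = 0x10317 = 66327 decimal. In range U+10000–U+10FFFF → 4-byte form: 11110xxx 10xxxxxx 10xxxxxx 10xxxxxx.
Binary (21 bits): 000010000001100010111.
Split 3+6+6+6: 000 | 010000 | 001100 | 010111.
Byte 1: 11110000 = 0xF0.
Byte 2: 10010000 = 0x90.
Byte 3: 10001100 = 0x8C.
Byte 4: 10010111 = 0x97.

F0 90 8C 97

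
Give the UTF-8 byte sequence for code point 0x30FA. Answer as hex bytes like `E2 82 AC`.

E3 83 BA

U+30FA = 0x30FA = 12538 decimal. In range U+0800–U+FFFF → 3-byte form: 1110xxxx 10xxxxxx 10xxxxxx.
Binary (16 bits): 0011000011111010.
Split 4+6+6: 0011 | 000011 | 111010.
Byte 1: 11100011 = 0xE3.
Byte 2: 10000011 = 0x83.
Byte 3: 10111010 = 0xBA.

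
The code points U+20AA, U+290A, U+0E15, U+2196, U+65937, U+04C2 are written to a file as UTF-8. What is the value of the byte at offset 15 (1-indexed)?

1-indexed offset 15 is 0-indexed offset 14.
U+20AA → 3-byte form E2 82 AA at offsets 0–2.
U+290A → 3-byte form E2 A4 8A at offsets 3–5.
U+0E15 → 3-byte form E0 B8 95 at offsets 6–8.
U+2196 → 3-byte form E2 86 96 at offsets 9–11.
U+65937 → 4-byte form F1 A5 A4 B7 at offsets 12–15.
Offset 14 falls in char 5's range; it's byte 3 of F1 A5 A4 B7 = 0xA4.

0xA4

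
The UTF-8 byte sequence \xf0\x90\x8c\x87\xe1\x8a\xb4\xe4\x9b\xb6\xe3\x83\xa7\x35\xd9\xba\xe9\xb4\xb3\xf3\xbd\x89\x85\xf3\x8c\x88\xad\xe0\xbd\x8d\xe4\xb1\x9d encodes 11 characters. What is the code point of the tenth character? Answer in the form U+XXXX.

U+0F4D

Offset 0: leading byte 0xF0 = 11110000 → 4-byte char #1 = F0 90 8C 87.
Offset 4: leading byte 0xE1 = 11100001 → 3-byte char #2 = E1 8A B4.
Offset 7: leading byte 0xE4 = 11100100 → 3-byte char #3 = E4 9B B6.
Offset 10: leading byte 0xE3 = 11100011 → 3-byte char #4 = E3 83 A7.
Offset 13: leading byte 0x35 = 00110101 → 1-byte char #5 = 35.
Offset 14: leading byte 0xD9 = 11011001 → 2-byte char #6 = D9 BA.
Offset 16: leading byte 0xE9 = 11101001 → 3-byte char #7 = E9 B4 B3.
Offset 19: leading byte 0xF3 = 11110011 → 4-byte char #8 = F3 BD 89 85.
Offset 23: leading byte 0xF3 = 11110011 → 4-byte char #9 = F3 8C 88 AD.
Offset 27: leading byte 0xE0 = 11100000 → 3-byte char #10 = E0 BD 8D.
Leading byte 0xE0 = 11100000 matches 1110xxxx → 3-byte sequence.
Byte 1: 0xE0 = 11100000, payload 0000 (4 bits).
Byte 2: 0xBD = 10111101 (10xxxxxx ✓), payload 111101.
Byte 3: 0x8D = 10001101 (10xxxxxx ✓), payload 001101.
Concatenate: 0000111101001101 = 0xF4D (16 bits → U+0F4D).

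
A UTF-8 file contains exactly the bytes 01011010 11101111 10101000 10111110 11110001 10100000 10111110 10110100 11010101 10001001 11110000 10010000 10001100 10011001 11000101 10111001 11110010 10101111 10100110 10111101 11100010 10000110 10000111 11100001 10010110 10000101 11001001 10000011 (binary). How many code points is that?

Byte at offset 0: 0x5A = 01011010 → 1-byte char (#1). Advance 1.
Byte at offset 1: 0xEF = 11101111 → 3-byte char (#2). Advance 3.
Byte at offset 4: 0xF1 = 11110001 → 4-byte char (#3). Advance 4.
Byte at offset 8: 0xD5 = 11010101 → 2-byte char (#4). Advance 2.
Byte at offset 10: 0xF0 = 11110000 → 4-byte char (#5). Advance 4.
Byte at offset 14: 0xC5 = 11000101 → 2-byte char (#6). Advance 2.
Byte at offset 16: 0xF2 = 11110010 → 4-byte char (#7). Advance 4.
Byte at offset 20: 0xE2 = 11100010 → 3-byte char (#8). Advance 3.
Byte at offset 23: 0xE1 = 11100001 → 3-byte char (#9). Advance 3.
Byte at offset 26: 0xC9 = 11001001 → 2-byte char (#10). Advance 2.
Reached end at offset 28 after 10 code points.

10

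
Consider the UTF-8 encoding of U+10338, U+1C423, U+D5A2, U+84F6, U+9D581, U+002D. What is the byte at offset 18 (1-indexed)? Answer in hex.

0x81

1-indexed offset 18 is 0-indexed offset 17.
U+10338 → 4-byte form F0 90 8C B8 at offsets 0–3.
U+1C423 → 4-byte form F0 9C 90 A3 at offsets 4–7.
U+D5A2 → 3-byte form ED 96 A2 at offsets 8–10.
U+84F6 → 3-byte form E8 93 B6 at offsets 11–13.
U+9D581 → 4-byte form F2 9D 96 81 at offsets 14–17.
Offset 17 falls in char 5's range; it's byte 4 of F2 9D 96 81 = 0x81.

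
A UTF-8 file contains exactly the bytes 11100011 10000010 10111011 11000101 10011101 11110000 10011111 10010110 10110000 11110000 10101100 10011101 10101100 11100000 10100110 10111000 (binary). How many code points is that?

5

Byte at offset 0: 0xE3 = 11100011 → 3-byte char (#1). Advance 3.
Byte at offset 3: 0xC5 = 11000101 → 2-byte char (#2). Advance 2.
Byte at offset 5: 0xF0 = 11110000 → 4-byte char (#3). Advance 4.
Byte at offset 9: 0xF0 = 11110000 → 4-byte char (#4). Advance 4.
Byte at offset 13: 0xE0 = 11100000 → 3-byte char (#5). Advance 3.
Reached end at offset 16 after 5 code points.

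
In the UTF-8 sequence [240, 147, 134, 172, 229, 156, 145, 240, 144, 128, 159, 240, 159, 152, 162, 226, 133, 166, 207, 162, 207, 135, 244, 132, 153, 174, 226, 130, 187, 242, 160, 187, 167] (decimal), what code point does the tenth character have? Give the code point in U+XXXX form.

Offset 0: leading byte 0xF0 = 11110000 → 4-byte char #1 = F0 93 86 AC.
Offset 4: leading byte 0xE5 = 11100101 → 3-byte char #2 = E5 9C 91.
Offset 7: leading byte 0xF0 = 11110000 → 4-byte char #3 = F0 90 80 9F.
Offset 11: leading byte 0xF0 = 11110000 → 4-byte char #4 = F0 9F 98 A2.
Offset 15: leading byte 0xE2 = 11100010 → 3-byte char #5 = E2 85 A6.
Offset 18: leading byte 0xCF = 11001111 → 2-byte char #6 = CF A2.
Offset 20: leading byte 0xCF = 11001111 → 2-byte char #7 = CF 87.
Offset 22: leading byte 0xF4 = 11110100 → 4-byte char #8 = F4 84 99 AE.
Offset 26: leading byte 0xE2 = 11100010 → 3-byte char #9 = E2 82 BB.
Offset 29: leading byte 0xF2 = 11110010 → 4-byte char #10 = F2 A0 BB A7.
Leading byte 0xF2 = 11110010 matches 11110xxx → 4-byte sequence.
Byte 1: 0xF2 = 11110010, payload 010 (3 bits).
Byte 2: 0xA0 = 10100000 (10xxxxxx ✓), payload 100000.
Byte 3: 0xBB = 10111011 (10xxxxxx ✓), payload 111011.
Byte 4: 0xA7 = 10100111 (10xxxxxx ✓), payload 100111.
Concatenate: 010100000111011100111 = 0xA0EE7 (21 bits → U+A0EE7).

U+A0EE7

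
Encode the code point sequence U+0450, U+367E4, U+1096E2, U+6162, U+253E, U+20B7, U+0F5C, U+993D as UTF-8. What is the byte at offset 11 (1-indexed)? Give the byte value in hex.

1-indexed offset 11 is 0-indexed offset 10.
U+0450 → 2-byte form D1 90 at offsets 0–1.
U+367E4 → 4-byte form F0 B6 9F A4 at offsets 2–5.
U+1096E2 → 4-byte form F4 89 9B A2 at offsets 6–9.
U+6162 → 3-byte form E6 85 A2 at offsets 10–12.
Offset 10 falls in char 4's range; it's byte 1 of E6 85 A2 = 0xE6.

0xE6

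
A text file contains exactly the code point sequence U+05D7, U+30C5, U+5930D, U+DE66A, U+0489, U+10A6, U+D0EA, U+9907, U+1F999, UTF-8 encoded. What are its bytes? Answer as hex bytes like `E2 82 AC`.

D7 97 E3 83 85 F1 99 8C 8D F3 9E 99 AA D2 89 E1 82 A6 ED 83 AA E9 A4 87 F0 9F A6 99

U+05D7: 2-byte form → D7 97.
U+30C5: 3-byte form → E3 83 85.
U+5930D: 4-byte form → F1 99 8C 8D.
U+DE66A: 4-byte form → F3 9E 99 AA.
U+0489: 2-byte form → D2 89.
U+10A6: 3-byte form → E1 82 A6.
U+D0EA: 3-byte form → ED 83 AA.
U+9907: 3-byte form → E9 A4 87.
U+1F999: 4-byte form → F0 9F A6 99.
Concatenated (28 bytes): D7 97 E3 83 85 F1 99 8C 8D F3 9E 99 AA D2 89 E1 82 A6 ED 83 AA E9 A4 87 F0 9F A6 99.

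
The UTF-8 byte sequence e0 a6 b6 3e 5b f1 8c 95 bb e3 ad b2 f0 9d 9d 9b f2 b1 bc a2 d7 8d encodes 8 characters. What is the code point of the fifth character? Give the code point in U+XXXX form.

U+3B72

Offset 0: leading byte 0xE0 = 11100000 → 3-byte char #1 = E0 A6 B6.
Offset 3: leading byte 0x3E = 00111110 → 1-byte char #2 = 3E.
Offset 4: leading byte 0x5B = 01011011 → 1-byte char #3 = 5B.
Offset 5: leading byte 0xF1 = 11110001 → 4-byte char #4 = F1 8C 95 BB.
Offset 9: leading byte 0xE3 = 11100011 → 3-byte char #5 = E3 AD B2.
Leading byte 0xE3 = 11100011 matches 1110xxxx → 3-byte sequence.
Byte 1: 0xE3 = 11100011, payload 0011 (4 bits).
Byte 2: 0xAD = 10101101 (10xxxxxx ✓), payload 101101.
Byte 3: 0xB2 = 10110010 (10xxxxxx ✓), payload 110010.
Concatenate: 0011101101110010 = 0x3B72 (16 bits → U+3B72).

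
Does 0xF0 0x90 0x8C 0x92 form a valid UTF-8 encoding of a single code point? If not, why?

valid

Leading byte 0xF0 = 11110000 → 4-byte form.
Continuation bytes 0x90=10010000, 0x8C=10001100, 0x92=10010010 all match 10xxxxxx.
Decoded value 0x10312 is ≥ 0x10000 (shortest form) and not a surrogate.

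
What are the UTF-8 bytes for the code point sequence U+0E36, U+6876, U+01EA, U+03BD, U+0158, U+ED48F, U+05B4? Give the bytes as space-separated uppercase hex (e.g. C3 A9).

E0 B8 B6 E6 A1 B6 C7 AA CE BD C5 98 F3 AD 92 8F D6 B4

U+0E36: 3-byte form → E0 B8 B6.
U+6876: 3-byte form → E6 A1 B6.
U+01EA: 2-byte form → C7 AA.
U+03BD: 2-byte form → CE BD.
U+0158: 2-byte form → C5 98.
U+ED48F: 4-byte form → F3 AD 92 8F.
U+05B4: 2-byte form → D6 B4.
Concatenated (18 bytes): E0 B8 B6 E6 A1 B6 C7 AA CE BD C5 98 F3 AD 92 8F D6 B4.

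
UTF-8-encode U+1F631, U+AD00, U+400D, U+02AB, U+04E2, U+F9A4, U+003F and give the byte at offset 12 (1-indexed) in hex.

0xAB

1-indexed offset 12 is 0-indexed offset 11.
U+1F631 → 4-byte form F0 9F 98 B1 at offsets 0–3.
U+AD00 → 3-byte form EA B4 80 at offsets 4–6.
U+400D → 3-byte form E4 80 8D at offsets 7–9.
U+02AB → 2-byte form CA AB at offsets 10–11.
Offset 11 falls in char 4's range; it's byte 2 of CA AB = 0xAB.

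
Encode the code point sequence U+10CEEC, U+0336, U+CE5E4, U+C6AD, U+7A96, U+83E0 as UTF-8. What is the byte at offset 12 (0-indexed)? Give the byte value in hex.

0xAD

U+10CEEC → 4-byte form F4 8C BB AC at offsets 0–3.
U+0336 → 2-byte form CC B6 at offsets 4–5.
U+CE5E4 → 4-byte form F3 8E 97 A4 at offsets 6–9.
U+C6AD → 3-byte form EC 9A AD at offsets 10–12.
Offset 12 falls in char 4's range; it's byte 3 of EC 9A AD = 0xAD.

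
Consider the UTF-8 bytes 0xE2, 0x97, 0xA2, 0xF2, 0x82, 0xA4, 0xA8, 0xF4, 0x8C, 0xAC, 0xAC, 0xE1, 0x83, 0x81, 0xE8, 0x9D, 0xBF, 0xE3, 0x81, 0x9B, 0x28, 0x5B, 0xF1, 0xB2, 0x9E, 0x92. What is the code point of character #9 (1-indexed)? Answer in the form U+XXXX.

U+72792

Offset 0: leading byte 0xE2 = 11100010 → 3-byte char #1 = E2 97 A2.
Offset 3: leading byte 0xF2 = 11110010 → 4-byte char #2 = F2 82 A4 A8.
Offset 7: leading byte 0xF4 = 11110100 → 4-byte char #3 = F4 8C AC AC.
Offset 11: leading byte 0xE1 = 11100001 → 3-byte char #4 = E1 83 81.
Offset 14: leading byte 0xE8 = 11101000 → 3-byte char #5 = E8 9D BF.
Offset 17: leading byte 0xE3 = 11100011 → 3-byte char #6 = E3 81 9B.
Offset 20: leading byte 0x28 = 00101000 → 1-byte char #7 = 28.
Offset 21: leading byte 0x5B = 01011011 → 1-byte char #8 = 5B.
Offset 22: leading byte 0xF1 = 11110001 → 4-byte char #9 = F1 B2 9E 92.
Leading byte 0xF1 = 11110001 matches 11110xxx → 4-byte sequence.
Byte 1: 0xF1 = 11110001, payload 001 (3 bits).
Byte 2: 0xB2 = 10110010 (10xxxxxx ✓), payload 110010.
Byte 3: 0x9E = 10011110 (10xxxxxx ✓), payload 011110.
Byte 4: 0x92 = 10010010 (10xxxxxx ✓), payload 010010.
Concatenate: 001110010011110010010 = 0x72792 (21 bits → U+72792).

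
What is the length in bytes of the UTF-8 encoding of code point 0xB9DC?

3

U+B9DC = 0xB9DC. UTF-8 uses 1 byte below 0x80, 2 below 0x800, 3 below 0x10000, 4 up to 0x10FFFF. 0xB9DC is in U+0800–U+FFFF → 3 bytes.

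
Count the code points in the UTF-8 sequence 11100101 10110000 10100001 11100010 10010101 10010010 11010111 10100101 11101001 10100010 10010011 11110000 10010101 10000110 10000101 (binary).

5

Byte at offset 0: 0xE5 = 11100101 → 3-byte char (#1). Advance 3.
Byte at offset 3: 0xE2 = 11100010 → 3-byte char (#2). Advance 3.
Byte at offset 6: 0xD7 = 11010111 → 2-byte char (#3). Advance 2.
Byte at offset 8: 0xE9 = 11101001 → 3-byte char (#4). Advance 3.
Byte at offset 11: 0xF0 = 11110000 → 4-byte char (#5). Advance 4.
Reached end at offset 15 after 5 code points.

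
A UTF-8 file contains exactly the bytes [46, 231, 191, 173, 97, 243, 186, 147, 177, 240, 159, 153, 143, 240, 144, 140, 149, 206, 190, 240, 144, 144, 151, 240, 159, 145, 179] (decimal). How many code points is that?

9

Byte at offset 0: 0x2E = 00101110 → 1-byte char (#1). Advance 1.
Byte at offset 1: 0xE7 = 11100111 → 3-byte char (#2). Advance 3.
Byte at offset 4: 0x61 = 01100001 → 1-byte char (#3). Advance 1.
Byte at offset 5: 0xF3 = 11110011 → 4-byte char (#4). Advance 4.
Byte at offset 9: 0xF0 = 11110000 → 4-byte char (#5). Advance 4.
Byte at offset 13: 0xF0 = 11110000 → 4-byte char (#6). Advance 4.
Byte at offset 17: 0xCE = 11001110 → 2-byte char (#7). Advance 2.
Byte at offset 19: 0xF0 = 11110000 → 4-byte char (#8). Advance 4.
Byte at offset 23: 0xF0 = 11110000 → 4-byte char (#9). Advance 4.
Reached end at offset 27 after 9 code points.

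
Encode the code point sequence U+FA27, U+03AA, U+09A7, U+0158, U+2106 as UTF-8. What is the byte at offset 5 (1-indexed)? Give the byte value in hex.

1-indexed offset 5 is 0-indexed offset 4.
U+FA27 → 3-byte form EF A8 A7 at offsets 0–2.
U+03AA → 2-byte form CE AA at offsets 3–4.
Offset 4 falls in char 2's range; it's byte 2 of CE AA = 0xAA.

0xAA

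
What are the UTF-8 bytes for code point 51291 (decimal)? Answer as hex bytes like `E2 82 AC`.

U+C85B = 0xC85B = 51291 decimal. In range U+0800–U+FFFF → 3-byte form: 1110xxxx 10xxxxxx 10xxxxxx.
Binary (16 bits): 1100100001011011.
Split 4+6+6: 1100 | 100001 | 011011.
Byte 1: 11101100 = 0xEC.
Byte 2: 10100001 = 0xA1.
Byte 3: 10011011 = 0x9B.

EC A1 9B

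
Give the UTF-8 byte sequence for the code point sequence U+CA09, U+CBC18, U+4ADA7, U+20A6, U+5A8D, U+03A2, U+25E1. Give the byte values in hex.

EC A8 89 F3 8B B0 98 F1 8A B6 A7 E2 82 A6 E5 AA 8D CE A2 E2 97 A1

U+CA09: 3-byte form → EC A8 89.
U+CBC18: 4-byte form → F3 8B B0 98.
U+4ADA7: 4-byte form → F1 8A B6 A7.
U+20A6: 3-byte form → E2 82 A6.
U+5A8D: 3-byte form → E5 AA 8D.
U+03A2: 2-byte form → CE A2.
U+25E1: 3-byte form → E2 97 A1.
Concatenated (22 bytes): EC A8 89 F3 8B B0 98 F1 8A B6 A7 E2 82 A6 E5 AA 8D CE A2 E2 97 A1.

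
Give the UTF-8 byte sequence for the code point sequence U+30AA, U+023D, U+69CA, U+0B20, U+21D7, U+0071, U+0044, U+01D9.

E3 82 AA C8 BD E6 A7 8A E0 AC A0 E2 87 97 71 44 C7 99

U+30AA: 3-byte form → E3 82 AA.
U+023D: 2-byte form → C8 BD.
U+69CA: 3-byte form → E6 A7 8A.
U+0B20: 3-byte form → E0 AC A0.
U+21D7: 3-byte form → E2 87 97.
U+0071: 1-byte form → 71.
U+0044: 1-byte form → 44.
U+01D9: 2-byte form → C7 99.
Concatenated (18 bytes): E3 82 AA C8 BD E6 A7 8A E0 AC A0 E2 87 97 71 44 C7 99.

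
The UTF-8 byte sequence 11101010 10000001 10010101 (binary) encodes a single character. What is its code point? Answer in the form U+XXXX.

Leading byte 0xEA = 11101010 matches 1110xxxx → 3-byte sequence.
Byte 1: 0xEA = 11101010, payload 1010 (4 bits).
Byte 2: 0x81 = 10000001 (10xxxxxx ✓), payload 000001.
Byte 3: 0x95 = 10010101 (10xxxxxx ✓), payload 010101.
Concatenate: 1010000001010101 = 0xA055 (16 bits → U+A055).

U+A055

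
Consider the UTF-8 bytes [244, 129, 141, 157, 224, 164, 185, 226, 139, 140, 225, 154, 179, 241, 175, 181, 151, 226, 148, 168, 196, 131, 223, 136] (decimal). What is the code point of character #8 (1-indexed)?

Offset 0: leading byte 0xF4 = 11110100 → 4-byte char #1 = F4 81 8D 9D.
Offset 4: leading byte 0xE0 = 11100000 → 3-byte char #2 = E0 A4 B9.
Offset 7: leading byte 0xE2 = 11100010 → 3-byte char #3 = E2 8B 8C.
Offset 10: leading byte 0xE1 = 11100001 → 3-byte char #4 = E1 9A B3.
Offset 13: leading byte 0xF1 = 11110001 → 4-byte char #5 = F1 AF B5 97.
Offset 17: leading byte 0xE2 = 11100010 → 3-byte char #6 = E2 94 A8.
Offset 20: leading byte 0xC4 = 11000100 → 2-byte char #7 = C4 83.
Offset 22: leading byte 0xDF = 11011111 → 2-byte char #8 = DF 88.
Leading byte 0xDF = 11011111 matches 110xxxxx → 2-byte sequence.
Byte 1: 0xDF = 11011111, payload 11111 (5 bits).
Byte 2: 0x88 = 10001000 (10xxxxxx ✓), payload 001000.
Concatenate: 11111001000 = 0x7C8 (11 bits → U+07C8).

U+07C8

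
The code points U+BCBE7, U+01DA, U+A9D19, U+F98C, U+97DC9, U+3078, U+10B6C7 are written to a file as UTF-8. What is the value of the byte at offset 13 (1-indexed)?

1-indexed offset 13 is 0-indexed offset 12.
U+BCBE7 → 4-byte form F2 BC AF A7 at offsets 0–3.
U+01DA → 2-byte form C7 9A at offsets 4–5.
U+A9D19 → 4-byte form F2 A9 B4 99 at offsets 6–9.
U+F98C → 3-byte form EF A6 8C at offsets 10–12.
Offset 12 falls in char 4's range; it's byte 3 of EF A6 8C = 0x8C.

0x8C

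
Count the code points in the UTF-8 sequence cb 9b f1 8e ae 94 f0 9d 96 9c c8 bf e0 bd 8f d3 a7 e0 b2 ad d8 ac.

Byte at offset 0: 0xCB = 11001011 → 2-byte char (#1). Advance 2.
Byte at offset 2: 0xF1 = 11110001 → 4-byte char (#2). Advance 4.
Byte at offset 6: 0xF0 = 11110000 → 4-byte char (#3). Advance 4.
Byte at offset 10: 0xC8 = 11001000 → 2-byte char (#4). Advance 2.
Byte at offset 12: 0xE0 = 11100000 → 3-byte char (#5). Advance 3.
Byte at offset 15: 0xD3 = 11010011 → 2-byte char (#6). Advance 2.
Byte at offset 17: 0xE0 = 11100000 → 3-byte char (#7). Advance 3.
Byte at offset 20: 0xD8 = 11011000 → 2-byte char (#8). Advance 2.
Reached end at offset 22 after 8 code points.

8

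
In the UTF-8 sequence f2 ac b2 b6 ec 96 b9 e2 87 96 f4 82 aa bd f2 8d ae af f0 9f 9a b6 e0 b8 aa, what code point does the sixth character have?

U+1F6B6

Offset 0: leading byte 0xF2 = 11110010 → 4-byte char #1 = F2 AC B2 B6.
Offset 4: leading byte 0xEC = 11101100 → 3-byte char #2 = EC 96 B9.
Offset 7: leading byte 0xE2 = 11100010 → 3-byte char #3 = E2 87 96.
Offset 10: leading byte 0xF4 = 11110100 → 4-byte char #4 = F4 82 AA BD.
Offset 14: leading byte 0xF2 = 11110010 → 4-byte char #5 = F2 8D AE AF.
Offset 18: leading byte 0xF0 = 11110000 → 4-byte char #6 = F0 9F 9A B6.
Leading byte 0xF0 = 11110000 matches 11110xxx → 4-byte sequence.
Byte 1: 0xF0 = 11110000, payload 000 (3 bits).
Byte 2: 0x9F = 10011111 (10xxxxxx ✓), payload 011111.
Byte 3: 0x9A = 10011010 (10xxxxxx ✓), payload 011010.
Byte 4: 0xB6 = 10110110 (10xxxxxx ✓), payload 110110.
Concatenate: 000011111011010110110 = 0x1F6B6 (21 bits → U+1F6B6).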